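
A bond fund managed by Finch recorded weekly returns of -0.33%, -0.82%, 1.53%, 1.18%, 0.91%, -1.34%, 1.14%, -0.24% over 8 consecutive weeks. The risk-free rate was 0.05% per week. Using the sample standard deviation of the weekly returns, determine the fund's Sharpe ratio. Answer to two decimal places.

r̄ = (-0.33 − 0.82 + 1.53 + 1.18 + 0.91 − 1.34 + 1.14 − 0.24) / 8 = 0.2538%
Sample std dev = √[7.9804 / 7] = 1.0677%
Sharpe = (r̄ − rf) / σ = (0.2538 − 0.05) / 1.0677 = 0.2038 / 1.0677 = 0.1909

0.19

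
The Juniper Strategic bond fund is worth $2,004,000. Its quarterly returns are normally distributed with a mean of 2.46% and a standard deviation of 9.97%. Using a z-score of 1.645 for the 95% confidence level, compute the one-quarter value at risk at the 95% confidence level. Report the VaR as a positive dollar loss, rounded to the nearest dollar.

Return at the 95% tail: μ − z·σ = 2.46% − 1.645 × 9.97% = 2.46 − 16.40065 = -13.94065%
VaR = −(-13.94065%) × $2,004,000 = 13.94065% × $2,004,000 = $279,371

$279,371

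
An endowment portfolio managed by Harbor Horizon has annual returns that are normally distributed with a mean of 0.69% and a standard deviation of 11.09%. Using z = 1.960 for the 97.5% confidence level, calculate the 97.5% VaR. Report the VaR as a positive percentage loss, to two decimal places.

21.05

VaR (as % loss) = −(μ − z·σ) = −(0.69% − 1.960 × 11.09%) = −(-21.0464%) = 21.0464%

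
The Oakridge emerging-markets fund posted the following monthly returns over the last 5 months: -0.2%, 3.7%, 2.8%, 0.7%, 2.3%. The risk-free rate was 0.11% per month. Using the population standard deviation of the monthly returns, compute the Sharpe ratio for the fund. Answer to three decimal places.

Mean return μ = 9.30 / 5 = 1.8600%
Population std dev = √[10.0520 / 5] = 1.4179%
Sharpe = (μ − rf) / σ = (1.8600 − 0.11) / 1.4179 = 1.7500 / 1.4179 = 1.2342

1.234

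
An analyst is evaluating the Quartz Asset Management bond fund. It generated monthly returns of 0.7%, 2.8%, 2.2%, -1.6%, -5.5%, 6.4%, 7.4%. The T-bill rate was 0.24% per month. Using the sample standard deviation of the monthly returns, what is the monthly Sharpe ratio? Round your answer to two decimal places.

r̄ = (0.7 + 2.8 + 2.2 − 1.6 − 5.5 + 6.4 + 7.4) / 7 = 1.7714%
Σ(r − r̄)² = (0.7 − 1.7714)² + (2.8 − 1.7714)² + (2.2 − 1.7714)² + … = 119.7343
σ = √[119.7343 / 6] = 4.4672%
Sharpe = (r̄ − rf) / σ = (1.7714 − 0.24) / 4.4672 = 1.5314 / 4.4672 = 0.3428

0.34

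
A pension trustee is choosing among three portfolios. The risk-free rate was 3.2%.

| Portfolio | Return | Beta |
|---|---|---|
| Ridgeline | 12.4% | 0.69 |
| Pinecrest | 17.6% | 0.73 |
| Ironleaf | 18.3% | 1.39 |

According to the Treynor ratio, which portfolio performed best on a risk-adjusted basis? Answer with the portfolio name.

Pinecrest

Ridgeline: Treynor = (12.4% − 3.2%) / 0.69 = 13.333
Pinecrest: Treynor = (17.6% − 3.2%) / 0.73 = 19.726
Ironleaf: Treynor = (18.3% − 3.2%) / 1.39 = 10.863
Highest: Pinecrest (19.726).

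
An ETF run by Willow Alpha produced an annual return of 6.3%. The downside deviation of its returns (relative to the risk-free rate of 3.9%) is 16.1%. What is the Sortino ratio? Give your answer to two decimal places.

0.15

Sortino = (Rp − Rf) / σd = (6.3% − 3.9%) / 16.1% = 2.40% / 16.1% = 0.1491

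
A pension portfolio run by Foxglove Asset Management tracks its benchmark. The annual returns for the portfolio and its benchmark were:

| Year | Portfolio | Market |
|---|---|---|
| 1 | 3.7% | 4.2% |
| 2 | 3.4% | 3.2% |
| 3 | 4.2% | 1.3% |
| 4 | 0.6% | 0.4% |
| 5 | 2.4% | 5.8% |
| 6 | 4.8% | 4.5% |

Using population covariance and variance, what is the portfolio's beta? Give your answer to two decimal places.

0.28

r̄p = 3.1833%,  r̄m = 3.2333%
Cov = Σ(rp − r̄p)(rm − r̄m) / 6 = 0.9806
Var(rm) = Σ(rm − r̄m)² / 6 = 3.4822
β = Cov / Var = 0.9806 / 3.4822 = 0.2816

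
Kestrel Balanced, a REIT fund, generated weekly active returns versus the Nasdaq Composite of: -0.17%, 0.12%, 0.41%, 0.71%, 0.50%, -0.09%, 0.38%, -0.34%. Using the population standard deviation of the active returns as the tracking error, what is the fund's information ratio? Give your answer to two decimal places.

Mean return r̄ = 1.520 / 8 = 0.1900%
Σ(r − r̄)² = 0.9448; population σ = √(0.9448/8) = 0.3437%
IR = r̄ / tracking error = 0.1900 / 0.3437 = 0.5528

0.55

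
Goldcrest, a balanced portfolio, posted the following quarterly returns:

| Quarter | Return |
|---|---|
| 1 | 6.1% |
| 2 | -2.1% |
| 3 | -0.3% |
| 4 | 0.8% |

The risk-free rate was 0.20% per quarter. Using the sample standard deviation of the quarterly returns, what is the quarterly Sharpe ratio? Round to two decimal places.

Mean return r̄ = 4.50 / 4 = 1.1250%
Σ(r − r̄)² = (6.1 − 1.1250)² + (-2.1 − 1.1250)² + … = 37.2875
sample σ = √(37.2875 / 3) = √12.4292 = 3.5255%
Sharpe = (r̄ − rf) / σ = (1.1250 − 0.2) / 3.5255 = 0.9250 / 3.5255 = 0.2624

0.26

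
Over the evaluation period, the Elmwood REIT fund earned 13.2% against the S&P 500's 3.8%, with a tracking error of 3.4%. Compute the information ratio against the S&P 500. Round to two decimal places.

IR = (Rp − Rb) / TE = (13.2% − 3.8%) / 3.4% = 9.40% / 3.4% = 2.7647

2.76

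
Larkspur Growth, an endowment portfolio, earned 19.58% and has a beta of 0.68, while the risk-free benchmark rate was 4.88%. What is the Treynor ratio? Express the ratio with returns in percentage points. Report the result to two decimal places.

21.62

Treynor = (Rp − Rf) / β = (19.58% − 4.88%) / 0.68 = 14.70 / 0.68 = 21.6176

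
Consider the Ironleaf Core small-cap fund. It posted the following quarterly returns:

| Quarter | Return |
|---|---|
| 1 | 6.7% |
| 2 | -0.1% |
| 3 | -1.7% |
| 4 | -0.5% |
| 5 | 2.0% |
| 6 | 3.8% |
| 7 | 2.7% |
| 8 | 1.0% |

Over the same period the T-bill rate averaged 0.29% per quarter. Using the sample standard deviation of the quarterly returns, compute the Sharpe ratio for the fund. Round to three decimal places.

0.538

r̄ = (6.7 − 0.1 − 1.7 − 0.5 + 2 + 3.8 + 2.7 + 1) / 8 = 13.90 / 8 = 1.7375%
Σ(r − r̄)² = 50.6188; sample σ = √(50.6188/7) = 2.6891%
Sharpe = (r̄ − rf) / σ = (1.7375 − 0.29) / 2.6891 = 1.4475 / 2.6891 = 0.5383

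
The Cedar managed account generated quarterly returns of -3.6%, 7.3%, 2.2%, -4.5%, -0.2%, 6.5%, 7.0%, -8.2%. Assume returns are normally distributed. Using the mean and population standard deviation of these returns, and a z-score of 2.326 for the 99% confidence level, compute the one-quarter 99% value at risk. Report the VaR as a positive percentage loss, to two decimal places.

r̄ = (-3.6 + 7.3 + 2.2 − 4.5 − 0.2 + 6.5 + 7 − 8.2) / 8 = 0.8125%
Σ(r − r̄)² = (-3.6 − 0.8125)² + (7.3 − 0.8125)² + … = 244.5888
σ = √[244.5888 / 8] = 5.5293%
VaR = −(r̄ − z·σ) = −(0.8125 − 2.326 × 5.5293) = −(-12.0487) = 12.0487%

12.05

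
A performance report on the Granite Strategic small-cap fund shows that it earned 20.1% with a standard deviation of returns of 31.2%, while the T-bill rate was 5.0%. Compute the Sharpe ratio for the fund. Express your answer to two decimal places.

Sharpe = (Rp − Rf) / σp = (20.1% − 5.0%) / 31.2% = 15.10% / 31.2% = 0.4840

0.48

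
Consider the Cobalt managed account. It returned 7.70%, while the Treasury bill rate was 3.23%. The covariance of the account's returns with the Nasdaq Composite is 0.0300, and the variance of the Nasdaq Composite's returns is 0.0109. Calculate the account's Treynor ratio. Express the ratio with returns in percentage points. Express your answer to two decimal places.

β = Cov / Var = 0.0300 / 0.0109 = 2.7523
Treynor = (Rp − Rf) / β = (7.70% − 3.23%) / 2.7523 = 4.47 / 2.7523 = 1.6241

1.62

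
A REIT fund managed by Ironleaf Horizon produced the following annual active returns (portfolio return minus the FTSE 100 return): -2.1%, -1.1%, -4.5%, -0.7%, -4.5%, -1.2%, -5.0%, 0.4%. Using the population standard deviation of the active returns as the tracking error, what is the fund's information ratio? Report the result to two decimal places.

-1.22

r̄ = (-2.1 − 1.1 − 4.5 − 0.7 − 4.5 − 1.2 − 5 + 0.4) / 8 = -18.70 / 8 = -2.3375%
Σ(r − r̄)² = (-2.1 − (-2.3375))² + (-1.1 − (-2.3375))² + (-4.5 − (-2.3375))² + … = 29.4988
population σ = √(29.4988 / 8) = √3.6874 = 1.9203%
IR = r̄ / tracking error = -2.3375 / 1.9203 = -1.2173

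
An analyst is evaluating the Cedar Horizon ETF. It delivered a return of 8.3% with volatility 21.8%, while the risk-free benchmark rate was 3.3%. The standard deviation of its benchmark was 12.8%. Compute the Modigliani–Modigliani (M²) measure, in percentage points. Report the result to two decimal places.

Sharpe = (Rp − Rf) / σp = (8.3% − 3.3%) / 21.8% = 0.2294
M² = Rf + Sharpe × σm = 3.3% + 0.2294 × 12.8% = 6.2363%

6.24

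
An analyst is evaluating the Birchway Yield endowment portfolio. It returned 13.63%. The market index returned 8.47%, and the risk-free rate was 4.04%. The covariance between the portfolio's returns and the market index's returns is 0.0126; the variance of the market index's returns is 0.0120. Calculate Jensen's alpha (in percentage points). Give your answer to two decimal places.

β = Cov / Var = 0.0126 / 0.0120 = 1.0500
E[R] = Rf + β(Rm − Rf) = 4.04% + 1.0500 × (8.47% − 4.04%) = 8.6915%
α = Rp − E[R] = 13.63% − 8.6915% = 4.9385

4.94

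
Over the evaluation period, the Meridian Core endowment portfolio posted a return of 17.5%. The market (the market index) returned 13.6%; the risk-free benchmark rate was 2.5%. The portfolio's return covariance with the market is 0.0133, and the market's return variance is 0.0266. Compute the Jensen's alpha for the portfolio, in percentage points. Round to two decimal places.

9.45

β = Cov / Var = 0.0133 / 0.0266 = 0.5000
E[R] = Rf + β(Rm − Rf) = 2.5% + 0.5000 × (13.6% − 2.5%) = 8.0500%
α = Rp − E[R] = 17.5% − 8.0500% = 9.4500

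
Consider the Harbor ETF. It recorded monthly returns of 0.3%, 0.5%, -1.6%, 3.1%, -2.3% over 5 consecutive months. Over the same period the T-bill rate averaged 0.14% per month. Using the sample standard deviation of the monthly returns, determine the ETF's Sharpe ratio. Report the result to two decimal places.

r̄ = (0.3 + 0.5 − 1.6 + 3.1 − 2.3) / 5 = 0.0000%
Σ(r − r̄)² = (0.3 − 0.0000)² + (0.5 − 0.0000)² + (-1.6 − 0.0000)² + … = 17.8000
sample σ = √(17.8000 / 4) = √4.4500 = 2.1095%
Sharpe = (r̄ − rf) / σ = (0.0000 − 0.14) / 2.1095 = -0.1400 / 2.1095 = -0.0664

-0.07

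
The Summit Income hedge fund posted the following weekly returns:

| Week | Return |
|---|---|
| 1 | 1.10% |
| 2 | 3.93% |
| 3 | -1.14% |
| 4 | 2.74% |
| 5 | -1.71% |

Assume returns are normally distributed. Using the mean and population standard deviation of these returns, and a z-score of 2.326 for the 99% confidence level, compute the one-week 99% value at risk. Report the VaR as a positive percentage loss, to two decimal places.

r̄ = (1.1 + 3.93 − 1.14 + 2.74 − 1.71) / 5 = 0.9840%
Population σ = √[Σ(r − r̄)² / 5] = √[23.5449 / 5] = √4.7090 = 2.1700%
VaR = −(r̄ − z·σ) = −(0.9840 − 2.326 × 2.1700) = −(-4.0634) = 4.0634%

4.06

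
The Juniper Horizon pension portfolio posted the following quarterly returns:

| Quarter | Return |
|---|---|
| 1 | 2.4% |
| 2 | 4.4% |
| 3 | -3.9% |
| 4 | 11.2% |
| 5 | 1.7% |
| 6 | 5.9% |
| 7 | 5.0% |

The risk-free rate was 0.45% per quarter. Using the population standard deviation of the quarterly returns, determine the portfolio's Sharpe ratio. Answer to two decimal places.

r̄ = (2.4 + 4.4 − 3.9 + 11.2 + 1.7 + 5.9 + 5) / 7 = 26.70 / 7 = 3.8143%
Σ(r − r̄)² = 126.6286; population σ = √(126.6286/7) = 4.2532%
Sharpe = (r̄ − rf) / σ = (3.8143 − 0.45) / 4.2532 = 3.3643 / 4.2532 = 0.7910

0.79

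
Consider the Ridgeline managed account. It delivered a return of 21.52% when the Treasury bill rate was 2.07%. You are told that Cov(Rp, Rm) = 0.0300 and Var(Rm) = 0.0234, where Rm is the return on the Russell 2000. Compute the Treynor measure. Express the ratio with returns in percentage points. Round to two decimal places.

15.17

β = Cov / Var = 0.0300 / 0.0234 = 1.2821
Treynor = (Rp − Rf) / β = (21.52% − 2.07%) / 1.2821 = 19.45 / 1.2821 = 15.1704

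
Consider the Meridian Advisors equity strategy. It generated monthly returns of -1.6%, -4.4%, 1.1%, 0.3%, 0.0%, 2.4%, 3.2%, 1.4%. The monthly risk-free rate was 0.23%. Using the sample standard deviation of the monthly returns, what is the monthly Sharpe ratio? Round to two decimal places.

0.03

μ = (-1.6 − 4.4 + 1.1 + 0.3 + 0 + 2.4 + 3.2 + 1.4) / 8 = 2.40 / 8 = 0.3000%
Sample std dev = √[40.4600 / 7] = 2.4042%
Sharpe = (μ − rf) / σ = (0.3000 − 0.23) / 2.4042 = 0.0700 / 2.4042 = 0.0291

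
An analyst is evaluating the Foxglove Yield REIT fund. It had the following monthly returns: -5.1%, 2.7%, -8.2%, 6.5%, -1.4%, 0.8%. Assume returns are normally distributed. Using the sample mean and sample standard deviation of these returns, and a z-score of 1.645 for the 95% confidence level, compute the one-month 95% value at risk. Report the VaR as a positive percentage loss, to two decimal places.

μ = (-5.1 + 2.7 − 8.2 + 6.5 − 1.4 + 0.8) / 6 = -4.70 / 6 = -0.7833%
Σ(r − μ)² = (-5.1 − (-0.7833))² + (2.7 − (-0.7833))² + … = 141.7083
σ = √[141.7083 / 5] = 5.3237%
VaR = −(μ − z·σ) = −(-0.7833 − 1.645 × 5.3237) = −(-9.5408) = 9.5408%

9.54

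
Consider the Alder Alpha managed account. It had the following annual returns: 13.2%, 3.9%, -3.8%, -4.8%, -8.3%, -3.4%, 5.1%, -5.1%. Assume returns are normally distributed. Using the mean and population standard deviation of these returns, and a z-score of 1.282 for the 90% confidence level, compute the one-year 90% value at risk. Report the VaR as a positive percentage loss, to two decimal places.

8.98

r̄ = (13.2 + 3.9 − 3.8 − 4.8 − 8.3 − 3.4 + 5.1 − 5.1) / 8 = -0.4000%
Population std dev = √[358.1200 / 8] = 6.6907%
VaR = −(r̄ − z·σ) = −(-0.4000 − 1.282 × 6.6907) = −(-8.9775) = 8.9775%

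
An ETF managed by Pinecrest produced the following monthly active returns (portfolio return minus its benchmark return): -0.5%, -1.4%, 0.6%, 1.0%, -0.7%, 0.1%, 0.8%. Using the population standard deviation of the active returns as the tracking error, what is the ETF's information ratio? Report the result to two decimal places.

Mean return r̄ = -0.10 / 7 = -0.0143%
Σ(r − r̄)² = (-0.5 − (-0.0143))² + (-1.4 − (-0.0143))² + … = 4.7086
population σ = √(4.7086 / 7) = √0.6727 = 0.8202%
IR = r̄ / tracking error = -0.0143 / 0.8202 = -0.0174

-0.02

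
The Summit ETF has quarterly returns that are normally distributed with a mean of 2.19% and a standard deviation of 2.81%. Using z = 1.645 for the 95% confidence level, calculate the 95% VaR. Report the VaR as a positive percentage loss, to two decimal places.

2.43

VaR (as % loss) = −(μ − z·σ) = −(2.19% − 1.645 × 2.81%) = −(-2.43245%) = 2.43245%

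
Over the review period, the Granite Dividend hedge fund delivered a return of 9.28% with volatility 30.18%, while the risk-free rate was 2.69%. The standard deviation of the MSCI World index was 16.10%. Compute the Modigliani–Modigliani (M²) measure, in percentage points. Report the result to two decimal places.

6.21

Sharpe = (Rp − Rf) / σp = (9.28% − 2.69%) / 30.18% = 0.2184
M² = Rf + Sharpe × σm = 2.69% + 0.2184 × 16.10% = 6.2062%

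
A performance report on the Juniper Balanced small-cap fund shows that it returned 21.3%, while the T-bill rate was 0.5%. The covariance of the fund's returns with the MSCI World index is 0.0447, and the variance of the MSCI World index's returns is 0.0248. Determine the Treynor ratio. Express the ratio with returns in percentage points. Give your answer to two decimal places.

11.54

β = Cov / Var = 0.0447 / 0.0248 = 1.8024
Treynor = (Rp − Rf) / β = (21.3% − 0.5%) / 1.8024 = 20.80 / 1.8024 = 11.5402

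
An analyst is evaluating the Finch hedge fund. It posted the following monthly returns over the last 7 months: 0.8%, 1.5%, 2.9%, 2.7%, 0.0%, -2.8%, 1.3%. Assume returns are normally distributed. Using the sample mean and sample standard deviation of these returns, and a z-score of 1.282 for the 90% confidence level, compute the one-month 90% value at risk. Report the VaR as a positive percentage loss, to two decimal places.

r̄ = (0.8 + 1.5 + 2.9 + 2.7 + 0 − 2.8 + 1.3) / 7 = 6.40 / 7 = 0.9143%
Sample σ = √[Σ(r − r̄)² / 6] = √[22.2686 / 6] = √3.7114 = 1.9265%
VaR = −(r̄ − z·σ) = −(0.9143 − 1.282 × 1.9265) = −(-1.5555) = 1.5555%

1.56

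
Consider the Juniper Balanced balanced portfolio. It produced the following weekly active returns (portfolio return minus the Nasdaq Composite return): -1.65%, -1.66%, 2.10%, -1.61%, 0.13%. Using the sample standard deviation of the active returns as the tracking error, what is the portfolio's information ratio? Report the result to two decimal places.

Mean return r̄ = -2.690 / 5 = -0.5380%
Sample std dev = √[11.0499 / 4] = 1.6621%
IR = r̄ / tracking error = -0.5380 / 1.6621 = -0.3237

-0.32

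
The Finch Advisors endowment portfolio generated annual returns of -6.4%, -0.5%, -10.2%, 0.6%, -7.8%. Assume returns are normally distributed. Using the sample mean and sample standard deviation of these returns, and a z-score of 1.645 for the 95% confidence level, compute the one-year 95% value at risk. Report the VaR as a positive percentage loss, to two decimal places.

12.59

r̄ = (-6.4 − 0.5 − 10.2 + 0.6 − 7.8) / 5 = -4.8600%
Σ(r − r̄)² = (-6.4 − (-4.8600))² + (-0.5 − (-4.8600))² + … = 88.3520
σ = √[88.3520 / 4] = 4.6998%
VaR = −(r̄ − z·σ) = −(-4.8600 − 1.645 × 4.6998) = −(-12.5912) = 12.5912%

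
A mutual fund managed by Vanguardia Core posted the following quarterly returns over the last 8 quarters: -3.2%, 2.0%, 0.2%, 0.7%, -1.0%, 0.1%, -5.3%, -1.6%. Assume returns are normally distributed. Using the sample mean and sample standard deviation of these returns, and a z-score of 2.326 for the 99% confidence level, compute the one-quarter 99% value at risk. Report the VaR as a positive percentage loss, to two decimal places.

μ = (-3.2 + 2 + 0.2 + 0.7 − 1 + 0.1 − 5.3 − 1.6) / 8 = -1.0125%
Sample σ = √[Σ(r − μ)² / 7] = √[38.2288 / 7] = √5.4613 = 2.3369%
VaR = −(μ − z·σ) = −(-1.0125 − 2.326 × 2.3369) = −(-6.4481) = 6.4481%

6.45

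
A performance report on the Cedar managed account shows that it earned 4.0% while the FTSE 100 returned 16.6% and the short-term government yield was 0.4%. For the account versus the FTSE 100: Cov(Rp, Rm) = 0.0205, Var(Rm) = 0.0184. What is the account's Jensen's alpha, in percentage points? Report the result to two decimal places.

-14.45

β = Cov / Var = 0.0205 / 0.0184 = 1.1141
E[R] = Rf + β(Rm − Rf) = 0.4% + 1.1141 × (16.6% − 0.4%) = 18.4484%
α = Rp − E[R] = 4.0% − 18.4484% = -14.4484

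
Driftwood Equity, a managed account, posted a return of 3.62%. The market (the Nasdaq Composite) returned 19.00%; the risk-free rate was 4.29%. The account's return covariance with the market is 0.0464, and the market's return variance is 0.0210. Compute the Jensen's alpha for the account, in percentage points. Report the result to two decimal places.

β = Cov / Var = 0.0464 / 0.0210 = 2.2095
E[R] = Rf + β(Rm − Rf) = 4.29% + 2.2095 × (19.00% − 4.29%) = 36.7917%
α = Rp − E[R] = 3.62% − 36.7917% = -33.1717

-33.17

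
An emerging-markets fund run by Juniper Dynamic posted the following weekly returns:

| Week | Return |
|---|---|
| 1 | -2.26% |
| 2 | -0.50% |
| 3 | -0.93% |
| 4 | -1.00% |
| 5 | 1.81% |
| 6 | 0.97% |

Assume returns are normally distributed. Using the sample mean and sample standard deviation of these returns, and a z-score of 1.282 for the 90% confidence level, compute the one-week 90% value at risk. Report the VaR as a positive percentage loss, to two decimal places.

2.21

Mean return r̄ = -1.910 / 6 = -0.3183%
Σ(r − r̄)² = 10.8315; sample σ = √(10.8315/5) = 1.4718%
VaR = −(r̄ − z·σ) = −(-0.3183 − 1.282 × 1.4718) = −(-2.2051) = 2.2051%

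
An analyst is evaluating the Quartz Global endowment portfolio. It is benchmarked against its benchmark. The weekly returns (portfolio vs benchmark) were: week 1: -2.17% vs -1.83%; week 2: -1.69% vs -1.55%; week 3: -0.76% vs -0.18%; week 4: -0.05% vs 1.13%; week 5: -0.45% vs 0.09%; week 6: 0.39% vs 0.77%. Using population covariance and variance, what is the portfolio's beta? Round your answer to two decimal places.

r̄p = -0.7883%,  r̄m = -0.2617%
Cov = Σ(rp − r̄p)(rm − r̄m) / 6 = 0.9488
Var(rm) = Σ(rm − r̄m)² / 6 = 1.2085
β = Cov / Var = 0.9488 / 1.2085 = 0.7851

0.79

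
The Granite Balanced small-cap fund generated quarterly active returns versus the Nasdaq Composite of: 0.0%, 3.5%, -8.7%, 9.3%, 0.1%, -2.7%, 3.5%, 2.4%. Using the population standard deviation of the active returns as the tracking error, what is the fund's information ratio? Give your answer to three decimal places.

0.188

r̄ = (0 + 3.5 − 8.7 + 9.3 + 0.1 − 2.7 + 3.5 + 2.4) / 8 = 0.9250%
Population σ = √[Σ(r − r̄)² / 8] = √[192.8950 / 8] = √24.1119 = 4.9104%
IR = r̄ / tracking error = 0.9250 / 4.9104 = 0.1884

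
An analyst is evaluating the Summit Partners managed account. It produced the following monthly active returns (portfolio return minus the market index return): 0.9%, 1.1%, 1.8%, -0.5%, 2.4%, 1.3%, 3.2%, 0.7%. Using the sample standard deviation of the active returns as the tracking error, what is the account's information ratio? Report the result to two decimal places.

r̄ = (0.9 + 1.1 + 1.8 − 0.5 + 2.4 + 1.3 + 3.2 + 0.7) / 8 = 1.3625%
Σ(r − r̄)² = (0.9 − 1.3625)² + (1.1 − 1.3625)² + … = 8.8388
sample σ = √(8.8388 / 7) = √1.2627 = 1.1237%
IR = r̄ / tracking error = 1.3625 / 1.1237 = 1.2125

1.21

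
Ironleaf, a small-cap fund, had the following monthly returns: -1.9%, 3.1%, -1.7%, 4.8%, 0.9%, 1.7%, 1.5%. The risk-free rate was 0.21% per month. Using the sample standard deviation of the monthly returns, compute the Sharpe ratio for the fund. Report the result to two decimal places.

r̄ = (-1.9 + 3.1 − 1.7 + 4.8 + 0.9 + 1.7 + 1.5) / 7 = 8.40 / 7 = 1.2000%
Sample σ = √[Σ(r − r̄)² / 6] = √[35.0200 / 6] = √5.8367 = 2.4159%
Sharpe = (r̄ − rf) / σ = (1.2000 − 0.21) / 2.4159 = 0.9900 / 2.4159 = 0.4098

0.41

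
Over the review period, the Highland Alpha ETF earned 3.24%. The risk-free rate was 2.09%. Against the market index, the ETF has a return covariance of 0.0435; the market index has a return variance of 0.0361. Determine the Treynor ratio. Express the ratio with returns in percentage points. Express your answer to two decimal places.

0.95

β = Cov / Var = 0.0435 / 0.0361 = 1.2050
Treynor = (Rp − Rf) / β = (3.24% − 2.09%) / 1.2050 = 1.15 / 1.2050 = 0.9544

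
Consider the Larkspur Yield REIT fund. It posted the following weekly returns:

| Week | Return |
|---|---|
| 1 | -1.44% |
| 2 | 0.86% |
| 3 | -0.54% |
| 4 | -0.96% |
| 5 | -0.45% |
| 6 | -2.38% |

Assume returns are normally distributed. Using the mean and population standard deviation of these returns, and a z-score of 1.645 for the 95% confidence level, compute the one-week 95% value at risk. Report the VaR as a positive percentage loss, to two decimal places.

r̄ = (-1.44 + 0.86 − 0.54 − 0.96 − 0.45 − 2.38) / 6 = -4.910 / 6 = -0.8183%
Population std dev = √[5.8753 / 6] = 0.9896%
VaR = −(r̄ − z·σ) = −(-0.8183 − 1.645 × 0.9896) = −(-2.4462) = 2.4462%

2.45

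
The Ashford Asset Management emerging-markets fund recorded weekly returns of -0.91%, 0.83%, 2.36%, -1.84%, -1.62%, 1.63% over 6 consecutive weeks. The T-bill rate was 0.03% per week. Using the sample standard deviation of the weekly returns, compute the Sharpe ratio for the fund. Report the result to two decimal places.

0.03

μ = (-0.91 + 0.83 + 2.36 − 1.84 − 1.62 + 1.63) / 6 = 0.450 / 6 = 0.0750%
Σ(r − μ)² = (-0.91 − 0.0750)² + (0.83 − 0.0750)² + (2.36 − 0.0750)² + … = 15.7198
sample σ = √(15.7198 / 5) = √3.1440 = 1.7731%
Sharpe = (μ − rf) / σ = (0.0750 − 0.03) / 1.7731 = 0.0450 / 1.7731 = 0.0254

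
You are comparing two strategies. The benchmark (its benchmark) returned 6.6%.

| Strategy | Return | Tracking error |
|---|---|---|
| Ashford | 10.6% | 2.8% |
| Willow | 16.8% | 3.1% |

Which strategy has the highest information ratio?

Ashford: IR = (10.6% − 6.6%) / 2.8% = 1.429
Willow: IR = (16.8% − 6.6%) / 3.1% = 3.290
Highest: Willow (3.290).

Willow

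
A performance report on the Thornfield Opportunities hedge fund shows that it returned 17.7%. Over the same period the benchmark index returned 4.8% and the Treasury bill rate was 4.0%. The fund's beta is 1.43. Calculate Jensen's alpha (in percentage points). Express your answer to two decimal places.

12.56

CAPM expected return = Rf + β(Rm − Rf) = 4.0% + 1.43 × (4.8% − 4.0%) = 4 + 1.43 × 0.80 = 5.1440%
Jensen's α = Rp − E[R] = 17.7% − 5.1440% = 12.5560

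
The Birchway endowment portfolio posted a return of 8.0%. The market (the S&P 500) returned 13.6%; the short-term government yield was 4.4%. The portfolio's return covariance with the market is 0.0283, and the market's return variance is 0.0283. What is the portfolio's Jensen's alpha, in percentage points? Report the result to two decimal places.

-5.60

β = Cov / Var = 0.0283 / 0.0283 = 1.0000
E[R] = Rf + β(Rm − Rf) = 4.4% + 1.0000 × (13.6% − 4.4%) = 13.6000%
α = Rp − E[R] = 8.0% − 13.6000% = -5.6000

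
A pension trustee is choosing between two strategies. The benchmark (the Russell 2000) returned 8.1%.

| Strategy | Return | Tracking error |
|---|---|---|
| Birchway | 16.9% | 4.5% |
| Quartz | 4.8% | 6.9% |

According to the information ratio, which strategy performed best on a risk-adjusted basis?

Birchway

Birchway: IR = (16.9% − 8.1%) / 4.5% = 1.956
Quartz: IR = (4.8% − 8.1%) / 6.9% = -0.478
Highest: Birchway (1.956).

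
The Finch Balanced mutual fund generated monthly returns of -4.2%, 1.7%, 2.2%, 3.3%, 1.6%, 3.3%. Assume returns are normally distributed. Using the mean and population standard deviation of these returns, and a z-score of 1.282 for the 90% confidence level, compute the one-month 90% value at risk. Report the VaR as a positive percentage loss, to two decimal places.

1.96

r̄ = (-4.2 + 1.7 + 2.2 + 3.3 + 1.6 + 3.3) / 6 = 7.90 / 6 = 1.3167%
Population σ = √[Σ(r − r̄)² / 6] = √[39.3083 / 6] = √6.5514 = 2.5596%
VaR = −(r̄ − z·σ) = −(1.3167 − 1.282 × 2.5596) = −(-1.9647) = 1.9647%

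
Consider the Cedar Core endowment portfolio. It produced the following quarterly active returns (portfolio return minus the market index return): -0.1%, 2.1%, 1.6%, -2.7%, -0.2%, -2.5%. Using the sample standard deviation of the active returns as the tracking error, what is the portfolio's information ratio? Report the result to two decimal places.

-0.15

Mean return r̄ = -1.80 / 6 = -0.3000%
Σ(r − r̄)² = (-0.1 − (-0.3000))² + (2.1 − (-0.3000))² + (1.6 − (-0.3000))² + … = 20.0200
sample σ = √(20.0200 / 5) = √4.0040 = 2.0010%
IR = r̄ / tracking error = -0.3000 / 2.0010 = -0.1499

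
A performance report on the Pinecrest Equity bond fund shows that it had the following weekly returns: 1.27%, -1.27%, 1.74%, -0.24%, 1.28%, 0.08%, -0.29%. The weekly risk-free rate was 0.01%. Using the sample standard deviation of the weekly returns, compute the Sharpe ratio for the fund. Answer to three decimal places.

0.328

μ = (1.27 − 1.27 + 1.74 − 0.24 + 1.28 + 0.08 − 0.29) / 7 = 2.570 / 7 = 0.3671%
Σ(r − μ)² = (1.27 − 0.3671)² + (-1.27 − 0.3671)² + … = 7.0963
sample σ = √(7.0963 / 6) = √1.1827 = 1.0875%
Sharpe = (μ − rf) / σ = (0.3671 − 0.01) / 1.0875 = 0.3571 / 1.0875 = 0.3284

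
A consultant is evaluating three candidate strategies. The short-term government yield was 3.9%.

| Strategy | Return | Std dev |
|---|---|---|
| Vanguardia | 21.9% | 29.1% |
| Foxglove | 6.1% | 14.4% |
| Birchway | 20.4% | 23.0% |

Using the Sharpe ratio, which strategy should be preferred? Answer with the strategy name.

Birchway

Vanguardia: Sharpe ratio = (21.9% − 3.9%) / 29.1% = 0.619
Foxglove: Sharpe ratio = (6.1% − 3.9%) / 14.4% = 0.153
Birchway: Sharpe ratio = (20.4% − 3.9%) / 23.0% = 0.717
Highest: Birchway (0.717).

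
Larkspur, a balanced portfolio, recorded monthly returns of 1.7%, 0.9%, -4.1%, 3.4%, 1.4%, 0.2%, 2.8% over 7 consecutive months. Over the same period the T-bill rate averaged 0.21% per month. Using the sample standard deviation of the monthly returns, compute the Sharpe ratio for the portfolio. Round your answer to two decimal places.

0.28

Mean return μ = 6.30 / 7 = 0.9000%
Sample σ = √[Σ(r − μ)² / 6] = √[36.2400 / 6] = √6.0400 = 2.4576%
Sharpe = (μ − rf) / σ = (0.9000 − 0.21) / 2.4576 = 0.6900 / 2.4576 = 0.2808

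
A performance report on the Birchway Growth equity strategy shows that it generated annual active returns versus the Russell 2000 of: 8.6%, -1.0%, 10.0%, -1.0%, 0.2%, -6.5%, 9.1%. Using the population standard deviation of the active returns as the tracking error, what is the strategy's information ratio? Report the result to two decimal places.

r̄ = (8.6 − 1 + 10 − 1 + 0.2 − 6.5 + 9.1) / 7 = 2.7714%
Σ(r − r̄)² = 247.2943; population σ = √(247.2943/7) = 5.9437%
IR = r̄ / tracking error = 2.7714 / 5.9437 = 0.4663

0.47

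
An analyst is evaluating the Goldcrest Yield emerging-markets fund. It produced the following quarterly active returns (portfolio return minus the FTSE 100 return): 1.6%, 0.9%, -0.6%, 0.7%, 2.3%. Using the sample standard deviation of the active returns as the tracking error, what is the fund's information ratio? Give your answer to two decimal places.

r̄ = (1.6 + 0.9 − 0.6 + 0.7 + 2.3) / 5 = 4.90 / 5 = 0.9800%
Σ(r − r̄)² = 4.7080; sample σ = √(4.7080/4) = 1.0849%
IR = r̄ / tracking error = 0.9800 / 1.0849 = 0.9033

0.90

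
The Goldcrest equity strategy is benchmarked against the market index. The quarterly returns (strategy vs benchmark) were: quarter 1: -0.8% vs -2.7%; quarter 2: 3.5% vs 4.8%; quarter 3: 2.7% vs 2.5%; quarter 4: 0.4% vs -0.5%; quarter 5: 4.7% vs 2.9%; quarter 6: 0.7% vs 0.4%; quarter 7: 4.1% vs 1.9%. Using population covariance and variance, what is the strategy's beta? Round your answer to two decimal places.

r̄p = 2.1857%,  r̄m = 1.3286%
Cov = Σ(rp − r̄p)(rm − r̄m) / 7 = 3.8404
Var(rm) = Σ(rm − r̄m)² / 7 = 5.2363
β = Cov / Var = 3.8404 / 5.2363 = 0.7334

0.73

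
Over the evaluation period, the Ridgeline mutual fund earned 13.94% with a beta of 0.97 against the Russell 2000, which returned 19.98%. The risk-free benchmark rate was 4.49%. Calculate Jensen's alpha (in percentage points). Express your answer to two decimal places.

CAPM expected return = Rf + β(Rm − Rf) = 4.49% + 0.97 × (19.98% − 4.49%) = 4.49 + 0.97 × 15.49 = 19.5153%
Jensen's α = Rp − E[R] = 13.94% − 19.5153% = -5.5753

-5.58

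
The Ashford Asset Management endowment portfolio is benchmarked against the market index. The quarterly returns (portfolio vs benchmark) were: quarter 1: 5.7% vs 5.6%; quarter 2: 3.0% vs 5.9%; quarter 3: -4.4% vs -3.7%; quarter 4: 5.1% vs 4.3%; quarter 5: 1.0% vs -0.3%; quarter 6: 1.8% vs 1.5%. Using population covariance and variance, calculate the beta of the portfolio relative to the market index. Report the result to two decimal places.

r̄p = 2.0333%,  r̄m = 2.2167%
Cov = Σ(rp − r̄p)(rm − r̄m) / 6 = 10.5311
Var(rm) = Σ(rm − r̄m)² / 6 = 11.8681
β = Cov / Var = 10.5311 / 11.8681 = 0.8873

0.89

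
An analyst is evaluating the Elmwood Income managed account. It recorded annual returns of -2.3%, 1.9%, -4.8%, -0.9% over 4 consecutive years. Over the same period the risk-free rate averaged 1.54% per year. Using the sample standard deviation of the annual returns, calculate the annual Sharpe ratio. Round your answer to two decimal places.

-1.10

μ = (-2.3 + 1.9 − 4.8 − 0.9) / 4 = -6.10 / 4 = -1.5250%
Sample std dev = √[23.4475 / 3] = 2.7957%
Sharpe = (μ − rf) / σ = (-1.5250 − 1.54) / 2.7957 = -3.0650 / 2.7957 = -1.0963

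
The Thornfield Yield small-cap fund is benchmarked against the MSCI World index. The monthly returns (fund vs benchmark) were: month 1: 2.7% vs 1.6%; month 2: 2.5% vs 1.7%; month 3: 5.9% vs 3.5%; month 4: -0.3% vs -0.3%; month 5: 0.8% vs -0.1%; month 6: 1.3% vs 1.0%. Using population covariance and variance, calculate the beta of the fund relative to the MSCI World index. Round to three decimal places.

1.511

r̄p = 2.1500%,  r̄m = 1.2333%
Cov = Σ(rp − r̄p)(rm − r̄m) / 6 = 2.4367
Var(rm) = Σ(rm − r̄m)² / 6 = 1.6122
β = Cov / Var = 2.4367 / 1.6122 = 1.5114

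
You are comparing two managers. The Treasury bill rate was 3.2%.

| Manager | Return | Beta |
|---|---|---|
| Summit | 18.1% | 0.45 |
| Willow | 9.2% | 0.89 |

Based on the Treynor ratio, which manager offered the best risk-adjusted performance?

Summit

Summit: Treynor = (18.1% − 3.2%) / 0.45 = 33.111
Willow: Treynor = (9.2% − 3.2%) / 0.89 = 6.742
Highest: Summit (33.111).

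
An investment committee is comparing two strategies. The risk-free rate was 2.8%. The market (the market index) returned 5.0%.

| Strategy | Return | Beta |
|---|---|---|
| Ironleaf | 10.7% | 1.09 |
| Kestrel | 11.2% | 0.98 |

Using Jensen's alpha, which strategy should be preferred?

Kestrel

Ironleaf: α = 10.7% − [2.8% + 1.09 × (5.0% − 2.8%)] = 5.502
Kestrel: α = 11.2% − [2.8% + 0.98 × (5.0% − 2.8%)] = 6.244
Highest: Kestrel (6.244).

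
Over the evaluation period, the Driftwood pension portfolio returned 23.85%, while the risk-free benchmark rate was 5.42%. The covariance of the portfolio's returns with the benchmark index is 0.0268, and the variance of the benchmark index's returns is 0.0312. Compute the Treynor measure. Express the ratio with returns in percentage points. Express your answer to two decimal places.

21.46

β = Cov / Var = 0.0268 / 0.0312 = 0.8590
Treynor = (Rp − Rf) / β = (23.85% − 5.42%) / 0.8590 = 18.43 / 0.8590 = 21.4552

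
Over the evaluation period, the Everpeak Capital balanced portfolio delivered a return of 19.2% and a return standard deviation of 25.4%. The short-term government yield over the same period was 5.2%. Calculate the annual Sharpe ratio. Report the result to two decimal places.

0.55

Sharpe = (Rp − Rf) / σp = (19.2% − 5.2%) / 25.4% = 14.00% / 25.4% = 0.5512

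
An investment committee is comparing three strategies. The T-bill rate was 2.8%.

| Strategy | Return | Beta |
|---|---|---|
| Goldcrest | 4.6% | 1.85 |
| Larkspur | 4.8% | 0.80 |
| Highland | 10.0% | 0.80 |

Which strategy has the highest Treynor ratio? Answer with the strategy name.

Goldcrest: Treynor = (4.6% − 2.8%) / 1.85 = 0.973
Larkspur: Treynor = (4.8% − 2.8%) / 0.80 = 2.500
Highland: Treynor = (10.0% − 2.8%) / 0.80 = 9.000
Highest: Highland (9.000).

Highland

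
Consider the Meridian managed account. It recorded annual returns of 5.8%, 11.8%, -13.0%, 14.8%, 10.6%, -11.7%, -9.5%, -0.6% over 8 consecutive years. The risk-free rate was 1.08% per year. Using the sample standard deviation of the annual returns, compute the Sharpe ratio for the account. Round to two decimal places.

0.00

r̄ = (5.8 + 11.8 − 13 + 14.8 + 10.6 − 11.7 − 9.5 − 0.6) / 8 = 8.20 / 8 = 1.0250%
Σ(r − r̄)² = (5.8 − 1.0250)² + (11.8 − 1.0250)² + (-13 − 1.0250)² + … = 892.3750
σ = √[892.3750 / 7] = 11.2908%
Sharpe = (r̄ − rf) / σ = (1.0250 − 1.08) / 11.2908 = -0.0550 / 11.2908 = -0.0049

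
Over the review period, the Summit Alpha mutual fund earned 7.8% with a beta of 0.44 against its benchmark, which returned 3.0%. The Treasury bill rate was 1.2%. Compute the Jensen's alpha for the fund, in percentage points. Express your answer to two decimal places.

5.81

CAPM expected return = Rf + β(Rm − Rf) = 1.2% + 0.44 × (3.0% − 1.2%) = 1.2 + 0.44 × 1.80 = 1.9920%
Jensen's α = Rp − E[R] = 7.8% − 1.9920% = 5.8080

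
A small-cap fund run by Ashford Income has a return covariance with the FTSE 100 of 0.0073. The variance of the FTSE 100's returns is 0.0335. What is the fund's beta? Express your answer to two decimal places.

β = Cov(Rp, Rm) / Var(Rm) = 0.0073 / 0.0335 = 0.2179

0.22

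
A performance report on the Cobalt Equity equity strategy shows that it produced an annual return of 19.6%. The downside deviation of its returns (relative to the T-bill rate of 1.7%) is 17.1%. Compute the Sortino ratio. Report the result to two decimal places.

1.05

Sortino = (Rp − Rf) / σd = (19.6% − 1.7%) / 17.1% = 17.90% / 17.1% = 1.0468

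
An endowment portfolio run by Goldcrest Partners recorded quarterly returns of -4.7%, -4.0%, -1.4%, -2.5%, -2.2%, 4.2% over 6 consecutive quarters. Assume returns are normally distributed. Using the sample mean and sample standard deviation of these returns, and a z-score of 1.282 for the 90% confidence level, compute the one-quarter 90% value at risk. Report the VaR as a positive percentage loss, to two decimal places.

r̄ = (-4.7 − 4 − 1.4 − 2.5 − 2.2 + 4.2) / 6 = -1.7667%
Sample std dev = √[50.0533 / 5] = 3.1640%
VaR = −(r̄ − z·σ) = −(-1.7667 − 1.282 × 3.1640) = −(-5.8229) = 5.8229%

5.82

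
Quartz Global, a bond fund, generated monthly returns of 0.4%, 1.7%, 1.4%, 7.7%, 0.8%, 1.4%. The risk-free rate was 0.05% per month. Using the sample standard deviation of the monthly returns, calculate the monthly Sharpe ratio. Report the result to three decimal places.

0.803

r̄ = (0.4 + 1.7 + 1.4 + 7.7 + 0.8 + 1.4) / 6 = 2.2333%
Sample σ = √[Σ(r − r̄)² / 5] = √[36.9733 / 5] = √7.3947 = 2.7193%
Sharpe = (r̄ − rf) / σ = (2.2333 − 0.05) / 2.7193 = 2.1833 / 2.7193 = 0.8029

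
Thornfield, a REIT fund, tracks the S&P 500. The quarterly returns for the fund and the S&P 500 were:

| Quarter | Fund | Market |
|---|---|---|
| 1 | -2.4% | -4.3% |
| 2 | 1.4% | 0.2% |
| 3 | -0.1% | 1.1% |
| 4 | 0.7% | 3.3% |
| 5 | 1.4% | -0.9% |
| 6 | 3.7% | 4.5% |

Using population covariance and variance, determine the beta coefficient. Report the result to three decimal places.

0.511

r̄p = 0.7833%,  r̄m = 0.6500%
Cov = Σ(rp − r̄p)(rm − r̄m) / 6 = 4.1892
Var(rm) = Σ(rm − r̄m)² / 6 = 8.1925
β = Cov / Var = 4.1892 / 8.1925 = 0.5113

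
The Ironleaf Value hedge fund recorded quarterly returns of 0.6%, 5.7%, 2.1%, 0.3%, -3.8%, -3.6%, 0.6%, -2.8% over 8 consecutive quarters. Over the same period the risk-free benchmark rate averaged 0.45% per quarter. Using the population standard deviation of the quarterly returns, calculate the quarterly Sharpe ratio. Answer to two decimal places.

-0.19

r̄ = (0.6 + 5.7 + 2.1 + 0.3 − 3.8 − 3.6 + 0.6 − 2.8) / 8 = -0.90 / 8 = -0.1125%
Σ(r − r̄)² = (0.6 − (-0.1125))² + (5.7 − (-0.1125))² + … = 72.8488
population σ = √(72.8488 / 8) = √9.1061 = 3.0176%
Sharpe = (r̄ − rf) / σ = (-0.1125 − 0.45) / 3.0176 = -0.5625 / 3.0176 = -0.1864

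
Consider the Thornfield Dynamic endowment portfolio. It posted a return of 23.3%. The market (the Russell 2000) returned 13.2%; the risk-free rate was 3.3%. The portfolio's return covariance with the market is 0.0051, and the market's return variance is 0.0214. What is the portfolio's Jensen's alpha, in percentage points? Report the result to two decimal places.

β = Cov / Var = 0.0051 / 0.0214 = 0.2383
E[R] = Rf + β(Rm − Rf) = 3.3% + 0.2383 × (13.2% − 3.3%) = 5.6592%
α = Rp − E[R] = 23.3% − 5.6592% = 17.6408

17.64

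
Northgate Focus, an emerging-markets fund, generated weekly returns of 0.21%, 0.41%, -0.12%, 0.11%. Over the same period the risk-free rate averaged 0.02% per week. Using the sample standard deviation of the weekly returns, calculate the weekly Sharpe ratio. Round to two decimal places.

0.60

Mean return r̄ = 0.610 / 4 = 0.1525%
Σ(r − r̄)² = (0.21 − 0.1525)² + (0.41 − 0.1525)² + (-0.12 − 0.1525)² + … = 0.1457
sample σ = √(0.1457 / 3) = √0.0486 = 0.2205%
Sharpe = (r̄ − rf) / σ = (0.1525 − 0.02) / 0.2205 = 0.1325 / 0.2205 = 0.6009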